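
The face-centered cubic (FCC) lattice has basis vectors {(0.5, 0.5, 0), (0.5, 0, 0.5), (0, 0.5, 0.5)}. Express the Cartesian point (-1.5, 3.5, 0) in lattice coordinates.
2b₁ - 5b₂ + 5b₃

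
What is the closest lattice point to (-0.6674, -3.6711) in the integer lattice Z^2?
(-1, -4)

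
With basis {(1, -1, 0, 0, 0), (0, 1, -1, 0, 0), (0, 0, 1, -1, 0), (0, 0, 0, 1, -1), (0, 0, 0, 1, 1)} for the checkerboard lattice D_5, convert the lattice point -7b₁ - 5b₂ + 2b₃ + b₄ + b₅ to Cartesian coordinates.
(-7, 2, 7, 0, 0)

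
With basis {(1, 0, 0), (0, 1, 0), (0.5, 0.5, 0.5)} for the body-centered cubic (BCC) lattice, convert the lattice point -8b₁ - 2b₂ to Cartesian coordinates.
(-8, -2, 0)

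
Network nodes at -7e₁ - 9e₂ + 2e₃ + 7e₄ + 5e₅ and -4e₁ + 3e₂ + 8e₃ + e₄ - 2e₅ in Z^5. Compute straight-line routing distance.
16.5529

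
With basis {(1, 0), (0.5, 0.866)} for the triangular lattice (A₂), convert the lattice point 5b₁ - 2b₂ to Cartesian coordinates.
(4, -1.732)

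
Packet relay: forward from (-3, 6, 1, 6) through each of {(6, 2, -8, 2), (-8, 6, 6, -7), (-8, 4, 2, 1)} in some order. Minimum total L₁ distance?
64
(one optimal route: (-3, 6, 1, 6) → (-8, 6, 6, -7) → (-8, 4, 2, 1) → (6, 2, -8, 2))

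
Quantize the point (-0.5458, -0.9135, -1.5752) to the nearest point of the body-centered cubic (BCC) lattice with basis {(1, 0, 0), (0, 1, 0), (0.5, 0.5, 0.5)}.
(-0.5, -0.5, -1.5)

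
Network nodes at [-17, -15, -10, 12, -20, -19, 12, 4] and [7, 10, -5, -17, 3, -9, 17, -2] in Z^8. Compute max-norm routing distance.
29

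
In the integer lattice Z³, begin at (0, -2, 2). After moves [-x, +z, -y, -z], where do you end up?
(-1, -3, 2)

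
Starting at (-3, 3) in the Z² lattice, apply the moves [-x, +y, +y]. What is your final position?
(-4, 5)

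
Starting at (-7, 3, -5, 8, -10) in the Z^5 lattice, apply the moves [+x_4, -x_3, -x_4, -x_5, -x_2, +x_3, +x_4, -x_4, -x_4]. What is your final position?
(-7, 2, -5, 7, -11)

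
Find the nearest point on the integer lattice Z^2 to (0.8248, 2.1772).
(1, 2)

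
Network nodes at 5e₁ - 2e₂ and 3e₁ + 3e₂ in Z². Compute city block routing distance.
7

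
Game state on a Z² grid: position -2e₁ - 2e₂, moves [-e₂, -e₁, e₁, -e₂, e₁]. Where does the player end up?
(-1, -4)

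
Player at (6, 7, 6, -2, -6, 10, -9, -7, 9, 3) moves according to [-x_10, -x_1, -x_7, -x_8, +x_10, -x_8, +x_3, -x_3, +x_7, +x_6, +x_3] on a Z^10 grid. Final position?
(5, 7, 7, -2, -6, 11, -9, -9, 9, 3)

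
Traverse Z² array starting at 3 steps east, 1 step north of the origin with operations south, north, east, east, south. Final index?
(5, 0)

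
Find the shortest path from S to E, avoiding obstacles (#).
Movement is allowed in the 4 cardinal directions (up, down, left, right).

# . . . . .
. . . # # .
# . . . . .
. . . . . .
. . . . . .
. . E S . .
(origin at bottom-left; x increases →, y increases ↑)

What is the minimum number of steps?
1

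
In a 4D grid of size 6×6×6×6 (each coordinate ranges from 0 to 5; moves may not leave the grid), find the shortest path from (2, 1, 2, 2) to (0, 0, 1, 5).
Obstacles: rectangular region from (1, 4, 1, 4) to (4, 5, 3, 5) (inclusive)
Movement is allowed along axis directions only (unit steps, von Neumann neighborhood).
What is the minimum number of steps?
7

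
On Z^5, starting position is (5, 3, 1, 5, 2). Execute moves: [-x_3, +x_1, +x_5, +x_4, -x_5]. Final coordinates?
(6, 3, 0, 6, 2)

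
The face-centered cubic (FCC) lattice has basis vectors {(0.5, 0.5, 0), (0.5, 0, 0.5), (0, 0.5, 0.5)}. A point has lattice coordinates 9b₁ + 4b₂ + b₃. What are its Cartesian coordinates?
(6.5, 5, 2.5)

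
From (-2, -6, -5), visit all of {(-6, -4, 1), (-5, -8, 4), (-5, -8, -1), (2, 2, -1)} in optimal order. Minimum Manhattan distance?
38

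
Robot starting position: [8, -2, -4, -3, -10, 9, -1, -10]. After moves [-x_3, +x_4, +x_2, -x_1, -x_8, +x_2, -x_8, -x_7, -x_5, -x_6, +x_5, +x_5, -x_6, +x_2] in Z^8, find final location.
(7, 1, -5, -2, -9, 7, -2, -12)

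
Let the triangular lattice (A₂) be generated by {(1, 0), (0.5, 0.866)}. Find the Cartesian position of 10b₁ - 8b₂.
(6, -6.928)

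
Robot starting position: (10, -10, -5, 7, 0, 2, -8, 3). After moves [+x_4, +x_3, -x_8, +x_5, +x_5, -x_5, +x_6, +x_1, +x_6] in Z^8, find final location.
(11, -10, -4, 8, 1, 4, -8, 2)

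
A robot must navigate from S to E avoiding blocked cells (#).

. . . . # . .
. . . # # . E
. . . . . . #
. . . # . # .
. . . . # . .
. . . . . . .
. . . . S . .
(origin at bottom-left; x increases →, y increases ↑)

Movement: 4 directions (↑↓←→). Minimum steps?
11
(one shortest path: (4, 0) → (3, 0) → (2, 0) → (2, 1) → (2, 2) → (2, 3) → (2, 4) → (3, 4) → (4, 4) → (5, 4) → (5, 5) → (6, 5))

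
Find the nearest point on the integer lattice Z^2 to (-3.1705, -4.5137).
(-3, -5)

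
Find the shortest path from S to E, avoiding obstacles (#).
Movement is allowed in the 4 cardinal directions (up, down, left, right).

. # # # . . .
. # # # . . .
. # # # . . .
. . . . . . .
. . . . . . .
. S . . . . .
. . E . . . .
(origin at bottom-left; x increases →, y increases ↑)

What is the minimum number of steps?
2
(one shortest path: (1, 1) → (2, 1) → (2, 0))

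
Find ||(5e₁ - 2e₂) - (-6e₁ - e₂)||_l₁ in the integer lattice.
12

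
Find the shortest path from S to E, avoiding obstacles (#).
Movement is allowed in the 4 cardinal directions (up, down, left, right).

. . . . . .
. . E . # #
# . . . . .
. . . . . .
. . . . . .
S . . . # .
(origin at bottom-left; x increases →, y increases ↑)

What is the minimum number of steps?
6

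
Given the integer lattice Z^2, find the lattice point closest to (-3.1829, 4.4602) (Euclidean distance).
(-3, 4)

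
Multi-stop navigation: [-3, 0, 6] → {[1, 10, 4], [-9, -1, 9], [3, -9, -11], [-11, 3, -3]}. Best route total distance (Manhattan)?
90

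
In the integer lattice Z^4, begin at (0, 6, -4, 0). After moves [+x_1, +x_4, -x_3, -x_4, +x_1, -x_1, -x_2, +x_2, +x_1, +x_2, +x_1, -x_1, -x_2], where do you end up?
(2, 6, -5, 0)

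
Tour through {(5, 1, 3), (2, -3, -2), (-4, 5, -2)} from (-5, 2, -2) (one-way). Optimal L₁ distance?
30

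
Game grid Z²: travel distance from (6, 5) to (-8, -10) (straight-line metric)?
20.5183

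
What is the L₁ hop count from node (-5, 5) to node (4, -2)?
16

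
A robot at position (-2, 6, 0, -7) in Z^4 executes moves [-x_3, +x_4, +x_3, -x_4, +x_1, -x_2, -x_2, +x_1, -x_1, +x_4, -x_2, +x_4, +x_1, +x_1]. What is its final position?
(1, 3, 0, -5)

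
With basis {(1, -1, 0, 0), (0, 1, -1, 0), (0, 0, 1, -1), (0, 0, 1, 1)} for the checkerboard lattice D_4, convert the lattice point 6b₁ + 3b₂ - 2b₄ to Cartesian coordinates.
(6, -3, -5, -2)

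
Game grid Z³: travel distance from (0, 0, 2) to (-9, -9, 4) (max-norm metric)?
9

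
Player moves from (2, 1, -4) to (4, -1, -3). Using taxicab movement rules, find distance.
5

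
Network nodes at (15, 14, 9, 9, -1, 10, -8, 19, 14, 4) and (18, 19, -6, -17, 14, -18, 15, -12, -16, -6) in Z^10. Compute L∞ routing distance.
31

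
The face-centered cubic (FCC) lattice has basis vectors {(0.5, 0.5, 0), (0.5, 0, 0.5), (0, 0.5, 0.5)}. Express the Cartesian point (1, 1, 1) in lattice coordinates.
b₁ + b₂ + b₃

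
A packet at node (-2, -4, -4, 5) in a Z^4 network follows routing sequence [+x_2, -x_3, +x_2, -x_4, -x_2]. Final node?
(-2, -3, -5, 4)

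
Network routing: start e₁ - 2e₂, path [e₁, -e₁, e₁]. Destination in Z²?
(2, -2)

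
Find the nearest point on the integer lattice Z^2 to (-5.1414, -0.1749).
(-5, 0)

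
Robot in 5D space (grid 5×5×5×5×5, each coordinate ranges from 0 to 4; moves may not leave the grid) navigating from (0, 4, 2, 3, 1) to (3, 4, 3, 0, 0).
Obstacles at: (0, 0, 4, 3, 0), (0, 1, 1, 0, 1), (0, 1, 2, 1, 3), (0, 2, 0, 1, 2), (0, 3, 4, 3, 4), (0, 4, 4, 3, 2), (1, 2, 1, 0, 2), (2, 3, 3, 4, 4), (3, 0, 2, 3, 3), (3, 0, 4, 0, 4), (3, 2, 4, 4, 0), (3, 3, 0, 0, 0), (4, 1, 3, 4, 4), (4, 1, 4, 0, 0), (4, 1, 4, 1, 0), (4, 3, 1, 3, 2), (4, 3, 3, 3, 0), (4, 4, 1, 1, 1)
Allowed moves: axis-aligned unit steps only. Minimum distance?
8
(one shortest path: (0, 4, 2, 3, 1) → (1, 4, 2, 3, 1) → (2, 4, 2, 3, 1) → (3, 4, 2, 3, 1) → (3, 4, 3, 3, 1) → (3, 4, 3, 2, 1) → (3, 4, 3, 1, 1) → (3, 4, 3, 0, 1) → (3, 4, 3, 0, 0))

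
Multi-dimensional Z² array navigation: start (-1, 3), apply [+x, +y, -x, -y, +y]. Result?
(-1, 4)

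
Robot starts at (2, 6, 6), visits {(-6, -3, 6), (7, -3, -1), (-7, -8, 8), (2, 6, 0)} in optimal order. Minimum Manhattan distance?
49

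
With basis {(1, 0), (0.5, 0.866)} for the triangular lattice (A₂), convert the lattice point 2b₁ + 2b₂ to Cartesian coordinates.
(3, 1.732)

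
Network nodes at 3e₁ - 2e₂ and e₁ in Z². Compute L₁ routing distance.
4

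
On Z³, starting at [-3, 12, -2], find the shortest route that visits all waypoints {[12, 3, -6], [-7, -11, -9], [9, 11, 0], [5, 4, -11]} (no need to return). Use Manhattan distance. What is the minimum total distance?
74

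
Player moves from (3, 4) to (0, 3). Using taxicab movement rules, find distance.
4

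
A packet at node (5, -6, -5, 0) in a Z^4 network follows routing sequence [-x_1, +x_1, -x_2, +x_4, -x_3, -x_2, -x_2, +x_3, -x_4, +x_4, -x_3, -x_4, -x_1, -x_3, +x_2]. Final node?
(4, -8, -7, 0)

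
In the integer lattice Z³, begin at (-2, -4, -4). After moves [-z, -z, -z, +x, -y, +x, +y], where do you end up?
(0, -4, -7)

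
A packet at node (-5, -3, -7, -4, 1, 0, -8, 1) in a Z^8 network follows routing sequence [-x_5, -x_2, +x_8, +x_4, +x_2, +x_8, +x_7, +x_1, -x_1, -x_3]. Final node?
(-5, -3, -8, -3, 0, 0, -7, 3)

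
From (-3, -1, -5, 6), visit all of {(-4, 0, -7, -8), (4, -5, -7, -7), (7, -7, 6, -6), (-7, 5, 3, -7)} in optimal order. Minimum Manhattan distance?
81
(one optimal route: (-3, -1, -5, 6) → (-4, 0, -7, -8) → (4, -5, -7, -7) → (7, -7, 6, -6) → (-7, 5, 3, -7))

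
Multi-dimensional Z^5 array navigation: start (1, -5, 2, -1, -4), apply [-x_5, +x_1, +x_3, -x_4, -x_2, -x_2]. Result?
(2, -7, 3, -2, -5)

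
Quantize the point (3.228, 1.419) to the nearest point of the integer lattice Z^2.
(3, 1)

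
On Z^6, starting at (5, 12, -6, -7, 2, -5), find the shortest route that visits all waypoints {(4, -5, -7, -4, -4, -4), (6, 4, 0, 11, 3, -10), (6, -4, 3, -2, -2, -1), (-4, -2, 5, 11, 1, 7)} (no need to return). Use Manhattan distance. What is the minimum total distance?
127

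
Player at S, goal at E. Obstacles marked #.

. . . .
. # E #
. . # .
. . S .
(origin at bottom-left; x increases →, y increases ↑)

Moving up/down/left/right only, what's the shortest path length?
8
(one shortest path: (2, 0) → (1, 0) → (0, 0) → (0, 1) → (0, 2) → (0, 3) → (1, 3) → (2, 3) → (2, 2))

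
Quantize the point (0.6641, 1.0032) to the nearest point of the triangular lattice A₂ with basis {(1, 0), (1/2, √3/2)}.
(0.5, 0.866)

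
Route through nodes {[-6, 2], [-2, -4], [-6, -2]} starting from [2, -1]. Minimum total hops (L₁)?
17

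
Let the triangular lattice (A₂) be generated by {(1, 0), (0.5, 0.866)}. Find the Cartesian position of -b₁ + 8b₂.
(3, 6.928)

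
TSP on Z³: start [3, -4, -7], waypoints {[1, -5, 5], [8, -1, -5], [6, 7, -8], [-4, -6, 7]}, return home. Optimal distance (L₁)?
80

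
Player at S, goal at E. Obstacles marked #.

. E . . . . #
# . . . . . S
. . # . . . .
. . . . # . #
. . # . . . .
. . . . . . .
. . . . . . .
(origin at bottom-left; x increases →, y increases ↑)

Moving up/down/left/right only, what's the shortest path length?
6
(one shortest path: (6, 5) → (5, 5) → (4, 5) → (3, 5) → (2, 5) → (1, 5) → (1, 6))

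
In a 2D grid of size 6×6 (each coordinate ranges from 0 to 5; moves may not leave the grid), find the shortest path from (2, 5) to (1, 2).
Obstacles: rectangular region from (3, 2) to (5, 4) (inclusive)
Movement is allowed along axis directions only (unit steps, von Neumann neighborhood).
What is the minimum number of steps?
4
(one shortest path: (2, 5) → (1, 5) → (1, 4) → (1, 3) → (1, 2))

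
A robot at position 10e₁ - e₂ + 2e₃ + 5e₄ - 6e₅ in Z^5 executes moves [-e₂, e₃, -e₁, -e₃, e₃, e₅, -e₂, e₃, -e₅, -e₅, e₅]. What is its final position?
(9, -3, 4, 5, -6)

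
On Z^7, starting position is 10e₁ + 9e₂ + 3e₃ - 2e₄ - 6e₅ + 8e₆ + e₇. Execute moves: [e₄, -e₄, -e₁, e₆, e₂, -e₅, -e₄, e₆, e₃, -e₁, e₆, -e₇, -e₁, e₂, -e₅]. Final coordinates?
(7, 11, 4, -3, -8, 11, 0)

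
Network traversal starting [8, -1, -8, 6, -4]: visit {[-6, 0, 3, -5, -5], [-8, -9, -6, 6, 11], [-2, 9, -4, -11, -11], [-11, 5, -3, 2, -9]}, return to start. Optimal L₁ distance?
184
(one optimal route: (8, -1, -8, 6, -4) → (-6, 0, 3, -5, -5) → (-2, 9, -4, -11, -11) → (-11, 5, -3, 2, -9) → (-8, -9, -6, 6, 11) → (8, -1, -8, 6, -4))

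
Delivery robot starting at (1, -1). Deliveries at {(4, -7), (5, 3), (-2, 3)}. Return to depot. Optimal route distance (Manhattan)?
34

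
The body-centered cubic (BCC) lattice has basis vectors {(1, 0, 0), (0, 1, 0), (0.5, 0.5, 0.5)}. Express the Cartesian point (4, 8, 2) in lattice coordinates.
2b₁ + 6b₂ + 4b₃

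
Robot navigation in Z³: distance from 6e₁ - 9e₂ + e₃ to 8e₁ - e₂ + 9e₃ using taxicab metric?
18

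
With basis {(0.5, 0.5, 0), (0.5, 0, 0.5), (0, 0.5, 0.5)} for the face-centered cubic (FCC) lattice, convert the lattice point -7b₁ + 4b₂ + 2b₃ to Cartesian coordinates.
(-1.5, -2.5, 3)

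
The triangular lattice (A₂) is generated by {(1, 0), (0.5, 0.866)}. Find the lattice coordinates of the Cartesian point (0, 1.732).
-b₁ + 2b₂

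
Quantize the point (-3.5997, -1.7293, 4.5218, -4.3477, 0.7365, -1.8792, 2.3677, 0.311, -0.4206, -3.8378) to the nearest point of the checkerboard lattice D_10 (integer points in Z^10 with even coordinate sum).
(-4, -2, 5, -4, 1, -2, 2, 0, 0, -4)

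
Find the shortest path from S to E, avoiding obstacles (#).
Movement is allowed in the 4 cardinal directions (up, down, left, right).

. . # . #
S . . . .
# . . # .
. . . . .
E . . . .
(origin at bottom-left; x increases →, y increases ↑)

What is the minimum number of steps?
5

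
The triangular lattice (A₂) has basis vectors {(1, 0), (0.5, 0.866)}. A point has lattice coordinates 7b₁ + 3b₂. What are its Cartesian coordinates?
(8.5, 2.598)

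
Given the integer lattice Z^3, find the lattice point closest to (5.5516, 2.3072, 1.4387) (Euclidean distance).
(6, 2, 1)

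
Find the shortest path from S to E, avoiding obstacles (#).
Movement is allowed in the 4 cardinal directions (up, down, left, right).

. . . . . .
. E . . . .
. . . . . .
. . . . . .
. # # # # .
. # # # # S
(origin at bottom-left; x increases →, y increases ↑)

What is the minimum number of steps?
8
(one shortest path: (5, 0) → (5, 1) → (5, 2) → (4, 2) → (3, 2) → (2, 2) → (1, 2) → (1, 3) → (1, 4))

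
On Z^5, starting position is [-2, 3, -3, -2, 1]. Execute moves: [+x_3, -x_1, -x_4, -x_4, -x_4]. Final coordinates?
(-3, 3, -2, -5, 1)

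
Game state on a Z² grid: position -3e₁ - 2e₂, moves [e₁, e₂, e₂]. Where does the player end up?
(-2, 0)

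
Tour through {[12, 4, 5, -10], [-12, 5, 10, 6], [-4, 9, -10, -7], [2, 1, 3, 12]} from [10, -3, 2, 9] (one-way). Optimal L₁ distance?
131
(one optimal route: (10, -3, 2, 9) → (2, 1, 3, 12) → (-12, 5, 10, 6) → (-4, 9, -10, -7) → (12, 4, 5, -10))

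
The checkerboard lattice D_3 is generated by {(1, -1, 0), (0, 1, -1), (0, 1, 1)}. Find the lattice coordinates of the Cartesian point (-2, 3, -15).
-2b₁ + 8b₂ - 7b₃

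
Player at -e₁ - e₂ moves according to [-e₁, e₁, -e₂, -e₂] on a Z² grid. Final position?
(-1, -3)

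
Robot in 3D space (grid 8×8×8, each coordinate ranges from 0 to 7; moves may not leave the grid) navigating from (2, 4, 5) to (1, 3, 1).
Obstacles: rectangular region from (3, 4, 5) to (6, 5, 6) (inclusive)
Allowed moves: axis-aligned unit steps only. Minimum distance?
6
(one shortest path: (2, 4, 5) → (1, 4, 5) → (1, 3, 5) → (1, 3, 4) → (1, 3, 3) → (1, 3, 2) → (1, 3, 1))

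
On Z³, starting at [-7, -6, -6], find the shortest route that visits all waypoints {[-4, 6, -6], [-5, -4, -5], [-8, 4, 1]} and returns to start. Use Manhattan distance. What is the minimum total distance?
48
(one optimal route: (-7, -6, -6) → (-5, -4, -5) → (-4, 6, -6) → (-8, 4, 1) → (-7, -6, -6))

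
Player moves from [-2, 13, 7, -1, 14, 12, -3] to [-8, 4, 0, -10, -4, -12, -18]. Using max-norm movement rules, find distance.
24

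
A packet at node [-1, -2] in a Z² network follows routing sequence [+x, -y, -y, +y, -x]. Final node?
(-1, -3)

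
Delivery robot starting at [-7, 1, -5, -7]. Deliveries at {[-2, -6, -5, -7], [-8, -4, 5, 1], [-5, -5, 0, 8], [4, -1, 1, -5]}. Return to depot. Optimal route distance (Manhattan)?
98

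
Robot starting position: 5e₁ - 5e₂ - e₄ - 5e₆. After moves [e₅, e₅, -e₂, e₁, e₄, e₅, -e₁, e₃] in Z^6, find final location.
(5, -6, 1, 0, 3, -5)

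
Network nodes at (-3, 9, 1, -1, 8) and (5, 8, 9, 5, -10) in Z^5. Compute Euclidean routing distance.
22.1133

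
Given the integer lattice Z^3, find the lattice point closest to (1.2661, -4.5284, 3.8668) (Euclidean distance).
(1, -5, 4)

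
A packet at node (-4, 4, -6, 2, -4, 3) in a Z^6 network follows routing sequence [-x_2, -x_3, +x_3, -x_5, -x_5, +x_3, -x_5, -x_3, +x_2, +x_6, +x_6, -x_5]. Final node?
(-4, 4, -6, 2, -8, 5)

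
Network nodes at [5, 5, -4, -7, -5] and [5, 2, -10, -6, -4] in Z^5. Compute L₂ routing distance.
6.85565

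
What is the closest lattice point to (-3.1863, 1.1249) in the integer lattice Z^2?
(-3, 1)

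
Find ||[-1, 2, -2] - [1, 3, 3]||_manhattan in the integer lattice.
8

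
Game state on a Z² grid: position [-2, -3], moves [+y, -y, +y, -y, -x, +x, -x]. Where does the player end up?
(-3, -3)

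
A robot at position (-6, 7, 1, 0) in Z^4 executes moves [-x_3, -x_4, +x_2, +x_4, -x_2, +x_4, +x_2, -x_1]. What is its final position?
(-7, 8, 0, 1)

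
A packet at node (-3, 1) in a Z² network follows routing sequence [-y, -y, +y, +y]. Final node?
(-3, 1)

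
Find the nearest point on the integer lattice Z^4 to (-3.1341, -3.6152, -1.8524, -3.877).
(-3, -4, -2, -4)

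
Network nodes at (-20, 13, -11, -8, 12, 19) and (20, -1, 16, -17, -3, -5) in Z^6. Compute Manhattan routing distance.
129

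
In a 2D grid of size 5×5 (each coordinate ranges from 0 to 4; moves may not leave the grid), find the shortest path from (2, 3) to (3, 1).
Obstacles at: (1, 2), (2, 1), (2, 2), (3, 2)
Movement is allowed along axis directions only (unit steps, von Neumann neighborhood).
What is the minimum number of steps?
5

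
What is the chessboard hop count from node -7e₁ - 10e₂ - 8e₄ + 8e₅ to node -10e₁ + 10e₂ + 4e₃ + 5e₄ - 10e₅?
20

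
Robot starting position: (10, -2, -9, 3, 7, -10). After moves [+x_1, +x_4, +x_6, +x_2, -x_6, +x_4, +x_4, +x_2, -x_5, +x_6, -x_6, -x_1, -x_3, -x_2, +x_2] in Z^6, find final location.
(10, 0, -10, 6, 6, -10)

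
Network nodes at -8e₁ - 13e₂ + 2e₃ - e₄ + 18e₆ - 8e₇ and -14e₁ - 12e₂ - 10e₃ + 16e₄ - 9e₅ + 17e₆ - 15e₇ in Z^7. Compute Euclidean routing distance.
24.5153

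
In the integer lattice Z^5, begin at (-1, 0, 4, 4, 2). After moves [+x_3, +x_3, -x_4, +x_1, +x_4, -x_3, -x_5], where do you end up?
(0, 0, 5, 4, 1)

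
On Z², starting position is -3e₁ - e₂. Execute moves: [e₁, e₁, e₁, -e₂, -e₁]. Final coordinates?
(-1, -2)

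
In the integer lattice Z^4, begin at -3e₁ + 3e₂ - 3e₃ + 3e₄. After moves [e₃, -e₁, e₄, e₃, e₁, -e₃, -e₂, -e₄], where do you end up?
(-3, 2, -2, 3)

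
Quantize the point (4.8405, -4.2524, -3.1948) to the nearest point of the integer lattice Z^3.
(5, -4, -3)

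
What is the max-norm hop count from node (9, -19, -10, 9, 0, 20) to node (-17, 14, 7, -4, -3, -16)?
36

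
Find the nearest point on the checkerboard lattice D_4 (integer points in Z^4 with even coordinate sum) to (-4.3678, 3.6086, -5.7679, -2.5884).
(-4, 4, -6, -2)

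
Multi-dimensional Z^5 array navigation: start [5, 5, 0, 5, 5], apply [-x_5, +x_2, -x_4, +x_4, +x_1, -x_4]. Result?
(6, 6, 0, 4, 4)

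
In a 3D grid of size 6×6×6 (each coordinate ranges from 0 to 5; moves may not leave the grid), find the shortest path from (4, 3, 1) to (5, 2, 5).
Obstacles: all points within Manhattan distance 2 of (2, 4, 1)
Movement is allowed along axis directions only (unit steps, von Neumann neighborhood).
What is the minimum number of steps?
6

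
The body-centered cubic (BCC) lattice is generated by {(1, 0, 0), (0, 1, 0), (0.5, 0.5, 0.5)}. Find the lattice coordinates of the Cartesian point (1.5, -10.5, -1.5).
3b₁ - 9b₂ - 3b₃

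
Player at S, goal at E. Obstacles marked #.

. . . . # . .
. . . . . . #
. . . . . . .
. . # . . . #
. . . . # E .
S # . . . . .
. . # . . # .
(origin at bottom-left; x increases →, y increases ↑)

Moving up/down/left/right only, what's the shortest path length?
8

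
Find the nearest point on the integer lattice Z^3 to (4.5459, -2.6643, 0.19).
(5, -3, 0)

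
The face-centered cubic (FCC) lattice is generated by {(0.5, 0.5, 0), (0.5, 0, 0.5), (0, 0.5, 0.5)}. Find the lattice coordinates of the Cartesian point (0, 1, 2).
-b₁ + b₂ + 3b₃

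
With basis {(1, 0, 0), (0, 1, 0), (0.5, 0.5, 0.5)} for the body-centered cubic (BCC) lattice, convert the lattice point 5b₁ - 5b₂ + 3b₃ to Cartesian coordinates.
(6.5, -3.5, 1.5)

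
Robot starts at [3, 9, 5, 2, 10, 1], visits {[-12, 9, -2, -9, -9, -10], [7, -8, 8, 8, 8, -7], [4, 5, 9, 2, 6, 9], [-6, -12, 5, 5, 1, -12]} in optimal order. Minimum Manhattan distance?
157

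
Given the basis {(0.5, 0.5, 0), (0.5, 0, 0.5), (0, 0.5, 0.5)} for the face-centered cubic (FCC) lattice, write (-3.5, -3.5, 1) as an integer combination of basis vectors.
-8b₁ + b₂ + b₃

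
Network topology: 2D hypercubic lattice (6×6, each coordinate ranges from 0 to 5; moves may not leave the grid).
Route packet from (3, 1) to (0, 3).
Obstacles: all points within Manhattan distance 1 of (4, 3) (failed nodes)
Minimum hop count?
5
(one shortest path: (3, 1) → (2, 1) → (1, 1) → (0, 1) → (0, 2) → (0, 3))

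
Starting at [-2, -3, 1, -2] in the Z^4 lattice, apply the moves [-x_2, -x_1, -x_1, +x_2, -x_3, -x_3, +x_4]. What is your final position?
(-4, -3, -1, -1)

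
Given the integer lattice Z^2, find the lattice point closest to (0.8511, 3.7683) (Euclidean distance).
(1, 4)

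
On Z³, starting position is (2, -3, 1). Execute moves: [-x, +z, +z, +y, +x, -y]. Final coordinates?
(2, -3, 3)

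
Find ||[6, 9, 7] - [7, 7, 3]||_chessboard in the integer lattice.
4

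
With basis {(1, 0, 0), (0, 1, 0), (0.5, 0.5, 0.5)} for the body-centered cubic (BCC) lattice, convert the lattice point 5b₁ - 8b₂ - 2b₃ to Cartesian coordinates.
(4, -9, -1)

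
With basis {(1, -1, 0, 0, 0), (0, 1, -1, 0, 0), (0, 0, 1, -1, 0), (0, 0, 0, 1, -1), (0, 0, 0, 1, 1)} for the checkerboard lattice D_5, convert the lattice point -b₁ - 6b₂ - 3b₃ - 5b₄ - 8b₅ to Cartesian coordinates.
(-1, -5, 3, -10, -3)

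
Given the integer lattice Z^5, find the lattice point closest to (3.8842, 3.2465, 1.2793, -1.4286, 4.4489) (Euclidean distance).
(4, 3, 1, -1, 4)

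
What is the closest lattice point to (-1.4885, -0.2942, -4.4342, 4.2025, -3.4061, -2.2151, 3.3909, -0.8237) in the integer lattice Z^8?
(-1, 0, -4, 4, -3, -2, 3, -1)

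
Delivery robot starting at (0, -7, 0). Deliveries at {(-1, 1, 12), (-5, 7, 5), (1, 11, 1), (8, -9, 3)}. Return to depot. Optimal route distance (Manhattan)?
92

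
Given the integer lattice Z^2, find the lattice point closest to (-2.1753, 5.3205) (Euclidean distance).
(-2, 5)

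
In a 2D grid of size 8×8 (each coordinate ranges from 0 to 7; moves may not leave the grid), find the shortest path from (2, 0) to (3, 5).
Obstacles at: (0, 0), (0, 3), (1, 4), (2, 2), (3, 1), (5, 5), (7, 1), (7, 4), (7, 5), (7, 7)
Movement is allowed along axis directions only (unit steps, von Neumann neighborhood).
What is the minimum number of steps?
8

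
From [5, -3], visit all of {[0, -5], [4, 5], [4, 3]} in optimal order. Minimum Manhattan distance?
21
(one optimal route: (5, -3) → (0, -5) → (4, 3) → (4, 5))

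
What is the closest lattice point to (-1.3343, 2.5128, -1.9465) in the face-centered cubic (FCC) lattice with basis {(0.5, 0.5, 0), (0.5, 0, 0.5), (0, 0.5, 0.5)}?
(-1.5, 2.5, -2)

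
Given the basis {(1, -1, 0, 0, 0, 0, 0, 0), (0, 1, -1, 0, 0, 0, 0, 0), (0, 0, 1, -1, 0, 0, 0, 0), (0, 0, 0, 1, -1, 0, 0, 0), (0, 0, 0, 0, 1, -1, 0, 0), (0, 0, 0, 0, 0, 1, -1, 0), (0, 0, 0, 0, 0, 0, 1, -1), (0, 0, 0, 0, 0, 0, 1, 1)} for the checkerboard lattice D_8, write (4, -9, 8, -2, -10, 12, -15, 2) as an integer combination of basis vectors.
4b₁ - 5b₂ + 3b₃ + b₄ - 9b₅ + 3b₆ - 7b₇ - 5b₈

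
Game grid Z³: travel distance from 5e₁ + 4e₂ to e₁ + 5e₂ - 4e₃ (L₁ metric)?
9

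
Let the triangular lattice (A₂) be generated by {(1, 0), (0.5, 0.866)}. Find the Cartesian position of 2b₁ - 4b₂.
(0, -3.464)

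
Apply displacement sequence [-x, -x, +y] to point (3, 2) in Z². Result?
(1, 3)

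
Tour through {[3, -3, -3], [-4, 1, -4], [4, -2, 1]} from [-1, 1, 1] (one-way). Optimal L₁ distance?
26
(one optimal route: (-1, 1, 1) → (-4, 1, -4) → (3, -3, -3) → (4, -2, 1))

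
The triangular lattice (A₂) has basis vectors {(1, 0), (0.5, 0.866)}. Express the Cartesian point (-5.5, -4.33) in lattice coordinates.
-3b₁ - 5b₂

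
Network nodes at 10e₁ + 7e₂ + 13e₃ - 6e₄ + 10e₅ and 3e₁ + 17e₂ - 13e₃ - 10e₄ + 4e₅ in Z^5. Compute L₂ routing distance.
29.6142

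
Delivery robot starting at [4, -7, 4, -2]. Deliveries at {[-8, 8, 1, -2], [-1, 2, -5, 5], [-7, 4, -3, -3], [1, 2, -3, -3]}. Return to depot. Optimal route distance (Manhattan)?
90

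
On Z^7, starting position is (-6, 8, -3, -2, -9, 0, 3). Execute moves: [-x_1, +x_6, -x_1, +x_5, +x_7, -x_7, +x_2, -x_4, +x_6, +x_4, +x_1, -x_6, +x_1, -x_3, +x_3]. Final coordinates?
(-6, 9, -3, -2, -8, 1, 3)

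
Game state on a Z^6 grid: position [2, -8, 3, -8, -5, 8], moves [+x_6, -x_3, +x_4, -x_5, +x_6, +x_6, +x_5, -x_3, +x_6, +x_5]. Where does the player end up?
(2, -8, 1, -7, -4, 12)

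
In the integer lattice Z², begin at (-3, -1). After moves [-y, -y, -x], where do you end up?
(-4, -3)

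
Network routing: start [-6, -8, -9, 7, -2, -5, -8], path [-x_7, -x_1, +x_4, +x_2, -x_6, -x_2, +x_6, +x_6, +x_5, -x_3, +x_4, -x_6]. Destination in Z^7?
(-7, -8, -10, 9, -1, -5, -9)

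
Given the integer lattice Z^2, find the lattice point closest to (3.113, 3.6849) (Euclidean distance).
(3, 4)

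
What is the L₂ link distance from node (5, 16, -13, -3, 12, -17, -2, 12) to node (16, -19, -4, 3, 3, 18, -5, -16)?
59.6825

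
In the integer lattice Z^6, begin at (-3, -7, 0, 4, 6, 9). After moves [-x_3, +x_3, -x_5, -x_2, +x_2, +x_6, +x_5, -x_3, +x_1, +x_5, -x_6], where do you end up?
(-2, -7, -1, 4, 7, 9)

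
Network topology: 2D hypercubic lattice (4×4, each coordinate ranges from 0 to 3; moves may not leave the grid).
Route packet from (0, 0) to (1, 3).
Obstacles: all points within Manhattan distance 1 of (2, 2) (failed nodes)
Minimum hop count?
4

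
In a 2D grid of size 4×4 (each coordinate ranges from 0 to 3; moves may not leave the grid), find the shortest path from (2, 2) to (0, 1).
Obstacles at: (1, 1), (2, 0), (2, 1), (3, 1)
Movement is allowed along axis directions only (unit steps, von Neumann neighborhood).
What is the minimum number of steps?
3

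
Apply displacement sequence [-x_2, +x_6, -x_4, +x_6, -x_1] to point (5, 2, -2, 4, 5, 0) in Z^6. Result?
(4, 1, -2, 3, 5, 2)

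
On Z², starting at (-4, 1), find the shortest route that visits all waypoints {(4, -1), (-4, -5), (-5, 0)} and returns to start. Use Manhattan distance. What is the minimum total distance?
30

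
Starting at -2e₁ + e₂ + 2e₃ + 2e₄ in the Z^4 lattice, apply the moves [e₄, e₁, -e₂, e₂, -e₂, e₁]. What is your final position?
(0, 0, 2, 3)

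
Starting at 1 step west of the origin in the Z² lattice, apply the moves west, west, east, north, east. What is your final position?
(-1, 1)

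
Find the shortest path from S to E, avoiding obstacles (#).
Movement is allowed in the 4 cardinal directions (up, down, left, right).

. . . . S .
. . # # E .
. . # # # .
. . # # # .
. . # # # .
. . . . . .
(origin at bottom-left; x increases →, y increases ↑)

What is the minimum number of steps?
1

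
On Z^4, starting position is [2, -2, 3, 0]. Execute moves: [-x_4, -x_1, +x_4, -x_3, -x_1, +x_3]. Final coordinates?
(0, -2, 3, 0)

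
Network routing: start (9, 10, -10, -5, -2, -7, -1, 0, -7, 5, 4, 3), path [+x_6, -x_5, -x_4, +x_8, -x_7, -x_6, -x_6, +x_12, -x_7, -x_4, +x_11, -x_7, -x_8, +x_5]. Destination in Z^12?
(9, 10, -10, -7, -2, -8, -4, 0, -7, 5, 5, 4)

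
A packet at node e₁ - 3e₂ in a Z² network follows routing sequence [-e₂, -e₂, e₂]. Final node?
(1, -4)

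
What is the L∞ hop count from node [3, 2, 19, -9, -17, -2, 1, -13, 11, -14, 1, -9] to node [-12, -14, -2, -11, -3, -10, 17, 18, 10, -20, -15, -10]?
31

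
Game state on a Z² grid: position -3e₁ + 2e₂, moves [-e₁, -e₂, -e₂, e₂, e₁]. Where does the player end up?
(-3, 1)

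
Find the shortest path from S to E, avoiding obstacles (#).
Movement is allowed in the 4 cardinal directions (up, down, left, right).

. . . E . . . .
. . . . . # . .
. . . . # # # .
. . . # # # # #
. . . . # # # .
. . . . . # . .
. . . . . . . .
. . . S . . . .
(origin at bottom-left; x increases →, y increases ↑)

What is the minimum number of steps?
9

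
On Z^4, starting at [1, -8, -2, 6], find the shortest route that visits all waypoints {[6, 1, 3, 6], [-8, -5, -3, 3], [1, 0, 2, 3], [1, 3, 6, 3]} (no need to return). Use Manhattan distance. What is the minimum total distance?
55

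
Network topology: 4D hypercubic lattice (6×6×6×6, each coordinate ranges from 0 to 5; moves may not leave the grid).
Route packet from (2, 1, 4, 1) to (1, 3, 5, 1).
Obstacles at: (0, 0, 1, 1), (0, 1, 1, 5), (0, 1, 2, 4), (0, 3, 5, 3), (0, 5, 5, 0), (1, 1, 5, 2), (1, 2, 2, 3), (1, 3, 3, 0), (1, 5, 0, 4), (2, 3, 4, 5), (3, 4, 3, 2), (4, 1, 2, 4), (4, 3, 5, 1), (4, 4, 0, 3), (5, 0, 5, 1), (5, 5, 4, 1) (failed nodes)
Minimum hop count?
4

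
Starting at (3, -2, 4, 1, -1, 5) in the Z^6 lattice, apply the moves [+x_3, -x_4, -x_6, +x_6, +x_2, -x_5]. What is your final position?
(3, -1, 5, 0, -2, 5)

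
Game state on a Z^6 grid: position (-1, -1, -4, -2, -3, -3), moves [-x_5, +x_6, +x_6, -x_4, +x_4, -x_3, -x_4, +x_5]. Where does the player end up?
(-1, -1, -5, -3, -3, -1)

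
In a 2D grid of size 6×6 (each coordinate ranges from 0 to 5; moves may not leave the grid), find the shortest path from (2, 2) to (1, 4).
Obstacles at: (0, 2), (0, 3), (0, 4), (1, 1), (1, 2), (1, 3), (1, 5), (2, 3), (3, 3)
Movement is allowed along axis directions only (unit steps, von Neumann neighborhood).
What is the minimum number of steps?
7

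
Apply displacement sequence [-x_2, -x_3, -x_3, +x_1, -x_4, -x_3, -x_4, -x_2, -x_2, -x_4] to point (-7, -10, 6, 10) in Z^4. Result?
(-6, -13, 3, 7)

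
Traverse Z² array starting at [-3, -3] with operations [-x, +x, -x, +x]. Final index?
(-3, -3)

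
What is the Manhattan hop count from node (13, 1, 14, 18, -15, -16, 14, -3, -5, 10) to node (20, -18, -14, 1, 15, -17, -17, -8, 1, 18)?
152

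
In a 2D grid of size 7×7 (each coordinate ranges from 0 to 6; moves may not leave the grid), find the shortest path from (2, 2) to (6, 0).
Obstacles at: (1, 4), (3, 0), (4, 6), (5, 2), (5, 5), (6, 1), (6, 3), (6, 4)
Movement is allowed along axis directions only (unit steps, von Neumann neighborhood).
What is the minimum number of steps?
6
(one shortest path: (2, 2) → (3, 2) → (4, 2) → (4, 1) → (5, 1) → (5, 0) → (6, 0))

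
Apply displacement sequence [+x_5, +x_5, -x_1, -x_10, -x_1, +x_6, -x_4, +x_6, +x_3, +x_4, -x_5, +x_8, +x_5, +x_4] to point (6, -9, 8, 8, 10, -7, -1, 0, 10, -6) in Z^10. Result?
(4, -9, 9, 9, 12, -5, -1, 1, 10, -7)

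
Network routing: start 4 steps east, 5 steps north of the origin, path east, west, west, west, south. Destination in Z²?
(2, 4)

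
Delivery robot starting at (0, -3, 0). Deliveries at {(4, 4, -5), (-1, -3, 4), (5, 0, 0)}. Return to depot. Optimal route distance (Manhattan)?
44
(one optimal route: (0, -3, 0) → (4, 4, -5) → (5, 0, 0) → (-1, -3, 4) → (0, -3, 0))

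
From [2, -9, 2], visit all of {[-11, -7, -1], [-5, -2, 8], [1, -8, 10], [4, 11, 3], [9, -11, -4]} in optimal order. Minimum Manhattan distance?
105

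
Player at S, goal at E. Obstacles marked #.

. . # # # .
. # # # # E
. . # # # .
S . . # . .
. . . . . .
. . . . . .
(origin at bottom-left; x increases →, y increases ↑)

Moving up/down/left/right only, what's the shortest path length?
9
(one shortest path: (0, 2) → (1, 2) → (2, 2) → (2, 1) → (3, 1) → (4, 1) → (5, 1) → (5, 2) → (5, 3) → (5, 4))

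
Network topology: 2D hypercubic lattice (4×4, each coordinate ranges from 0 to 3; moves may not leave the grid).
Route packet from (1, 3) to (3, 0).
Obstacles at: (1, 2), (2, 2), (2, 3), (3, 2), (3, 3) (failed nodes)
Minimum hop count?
7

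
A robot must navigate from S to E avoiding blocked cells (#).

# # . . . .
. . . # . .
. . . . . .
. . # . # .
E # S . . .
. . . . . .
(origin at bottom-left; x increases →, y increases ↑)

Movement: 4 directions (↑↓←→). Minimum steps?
4
(one shortest path: (2, 1) → (2, 0) → (1, 0) → (0, 0) → (0, 1))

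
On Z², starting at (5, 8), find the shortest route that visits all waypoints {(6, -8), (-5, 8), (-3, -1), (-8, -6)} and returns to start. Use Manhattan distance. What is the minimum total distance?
64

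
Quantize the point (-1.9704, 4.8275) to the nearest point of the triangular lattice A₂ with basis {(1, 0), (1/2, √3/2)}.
(-2, 5.196)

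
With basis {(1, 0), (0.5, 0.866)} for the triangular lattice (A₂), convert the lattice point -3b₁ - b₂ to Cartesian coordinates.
(-3.5, -0.866)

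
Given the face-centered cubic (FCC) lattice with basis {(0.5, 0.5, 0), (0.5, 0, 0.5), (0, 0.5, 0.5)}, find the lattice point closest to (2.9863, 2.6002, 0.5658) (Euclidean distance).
(3, 2.5, 0.5)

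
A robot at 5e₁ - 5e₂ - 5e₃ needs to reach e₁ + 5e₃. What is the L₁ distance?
19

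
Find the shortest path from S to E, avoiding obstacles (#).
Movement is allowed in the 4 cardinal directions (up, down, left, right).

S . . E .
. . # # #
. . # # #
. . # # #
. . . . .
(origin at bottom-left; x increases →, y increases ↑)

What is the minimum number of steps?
3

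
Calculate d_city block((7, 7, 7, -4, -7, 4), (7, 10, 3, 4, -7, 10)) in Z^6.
21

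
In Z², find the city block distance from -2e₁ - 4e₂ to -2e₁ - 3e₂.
1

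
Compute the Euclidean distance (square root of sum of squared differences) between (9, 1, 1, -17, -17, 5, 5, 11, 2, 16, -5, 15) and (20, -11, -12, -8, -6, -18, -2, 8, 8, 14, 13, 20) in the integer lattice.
40.1497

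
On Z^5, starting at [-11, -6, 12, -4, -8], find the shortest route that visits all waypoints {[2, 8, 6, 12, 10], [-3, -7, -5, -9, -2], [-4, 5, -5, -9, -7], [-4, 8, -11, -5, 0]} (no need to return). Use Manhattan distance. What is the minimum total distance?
125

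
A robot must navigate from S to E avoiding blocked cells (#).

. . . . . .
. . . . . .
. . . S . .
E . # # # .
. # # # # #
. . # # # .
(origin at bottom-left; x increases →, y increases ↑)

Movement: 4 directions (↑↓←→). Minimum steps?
4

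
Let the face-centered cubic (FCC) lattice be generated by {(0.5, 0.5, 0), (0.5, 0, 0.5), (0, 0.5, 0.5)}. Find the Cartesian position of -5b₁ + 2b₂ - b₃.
(-1.5, -3, 0.5)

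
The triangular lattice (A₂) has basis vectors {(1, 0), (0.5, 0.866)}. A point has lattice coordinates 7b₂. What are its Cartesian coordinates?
(3.5, 6.062)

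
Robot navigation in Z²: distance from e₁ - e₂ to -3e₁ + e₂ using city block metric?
6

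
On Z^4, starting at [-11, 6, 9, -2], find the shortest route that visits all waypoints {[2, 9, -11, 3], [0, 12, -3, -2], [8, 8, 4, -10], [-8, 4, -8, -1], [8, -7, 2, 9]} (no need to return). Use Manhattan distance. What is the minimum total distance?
126
(one optimal route: (-11, 6, 9, -2) → (-8, 4, -8, -1) → (2, 9, -11, 3) → (0, 12, -3, -2) → (8, 8, 4, -10) → (8, -7, 2, 9))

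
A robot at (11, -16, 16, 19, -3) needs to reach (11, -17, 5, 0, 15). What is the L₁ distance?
49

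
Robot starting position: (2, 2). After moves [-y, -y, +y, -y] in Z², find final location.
(2, 0)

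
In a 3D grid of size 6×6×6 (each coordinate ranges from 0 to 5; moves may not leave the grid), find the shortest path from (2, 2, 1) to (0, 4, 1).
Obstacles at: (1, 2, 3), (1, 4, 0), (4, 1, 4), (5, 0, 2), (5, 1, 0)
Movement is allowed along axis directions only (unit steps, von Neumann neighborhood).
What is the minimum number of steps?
4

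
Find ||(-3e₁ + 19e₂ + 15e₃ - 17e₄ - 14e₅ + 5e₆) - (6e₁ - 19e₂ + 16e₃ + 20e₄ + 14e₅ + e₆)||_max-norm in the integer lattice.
38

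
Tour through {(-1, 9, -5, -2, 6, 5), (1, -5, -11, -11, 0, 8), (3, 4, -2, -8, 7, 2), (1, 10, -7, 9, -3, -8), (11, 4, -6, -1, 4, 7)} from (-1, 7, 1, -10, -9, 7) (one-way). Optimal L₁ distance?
161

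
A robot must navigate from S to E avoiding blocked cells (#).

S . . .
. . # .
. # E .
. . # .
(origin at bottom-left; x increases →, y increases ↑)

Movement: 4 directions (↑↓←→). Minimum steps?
6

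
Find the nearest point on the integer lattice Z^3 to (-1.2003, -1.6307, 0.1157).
(-1, -2, 0)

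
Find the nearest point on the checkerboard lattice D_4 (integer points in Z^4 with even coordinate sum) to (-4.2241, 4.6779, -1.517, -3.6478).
(-4, 5, -1, -4)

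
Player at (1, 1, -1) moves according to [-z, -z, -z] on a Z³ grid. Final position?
(1, 1, -4)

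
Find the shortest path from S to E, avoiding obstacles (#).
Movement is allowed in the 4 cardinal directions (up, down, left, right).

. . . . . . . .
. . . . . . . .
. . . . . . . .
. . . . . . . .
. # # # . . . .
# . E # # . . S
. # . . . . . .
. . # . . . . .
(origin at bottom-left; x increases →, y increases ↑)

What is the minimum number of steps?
7
(one shortest path: (7, 2) → (6, 2) → (5, 2) → (5, 1) → (4, 1) → (3, 1) → (2, 1) → (2, 2))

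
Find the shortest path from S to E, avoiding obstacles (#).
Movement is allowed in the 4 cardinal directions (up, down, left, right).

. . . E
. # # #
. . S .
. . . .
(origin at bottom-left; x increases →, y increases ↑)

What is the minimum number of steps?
7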